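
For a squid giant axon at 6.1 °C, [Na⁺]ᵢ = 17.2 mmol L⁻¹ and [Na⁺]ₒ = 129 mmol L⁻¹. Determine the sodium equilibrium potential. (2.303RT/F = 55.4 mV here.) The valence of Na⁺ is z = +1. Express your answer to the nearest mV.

E = (55.4/z) · log₁₀([Na⁺]_out/[Na⁺]_in) with z = +1.
= (55.4/1) · log₁₀(129/17.2) = 55.40 · log₁₀(7.5)
= 55.40 · (0.8751) = 48.48 mV

48 mV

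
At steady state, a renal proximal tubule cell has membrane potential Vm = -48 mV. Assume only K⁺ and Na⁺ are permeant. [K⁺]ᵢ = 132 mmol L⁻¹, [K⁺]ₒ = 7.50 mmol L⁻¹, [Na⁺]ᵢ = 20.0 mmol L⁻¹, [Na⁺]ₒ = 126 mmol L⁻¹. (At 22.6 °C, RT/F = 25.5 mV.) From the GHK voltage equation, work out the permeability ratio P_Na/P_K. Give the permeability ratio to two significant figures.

Let α = P_Na/P_K. GHK: Vm = 25.5·ln[(Kₒ + α·Naₒ)/(Kᵢ + α·Naᵢ)].
e^(Vm/25.5) = e^(-48.0/25.5) = 0.15223
So 0.15223·(Kᵢ + α·Naᵢ) = Kₒ + α·Naₒ → α = (0.15223·132.0 − 7.5) / (126.0 − 0.15223·20.0)
α = (20.09 − 7.5) / (126.0 − 3.045) = 12.59/123 = 0.1024

0.10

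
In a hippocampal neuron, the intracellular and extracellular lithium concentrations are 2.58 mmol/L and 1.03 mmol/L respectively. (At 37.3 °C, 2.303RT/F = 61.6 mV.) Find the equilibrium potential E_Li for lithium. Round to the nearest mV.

-25 mV

E = (61.6/z) · log₁₀([Li⁺]_out/[Li⁺]_in) with z = +1.
= (61.6/1) · log₁₀(1.03/2.58) = 61.60 · log₁₀(0.3992)
= 61.60 · (-0.3988) = -24.57 mV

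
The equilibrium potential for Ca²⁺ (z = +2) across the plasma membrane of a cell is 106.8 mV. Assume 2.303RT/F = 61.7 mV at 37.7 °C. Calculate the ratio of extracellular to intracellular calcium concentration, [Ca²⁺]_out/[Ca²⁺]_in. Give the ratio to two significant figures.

log₁₀([out]/[in]) = E·z/(61.7) = 106.8 × 2 / 61.7 = 3.4619
[out]/[in] = 10^(3.4619) = 2897

2900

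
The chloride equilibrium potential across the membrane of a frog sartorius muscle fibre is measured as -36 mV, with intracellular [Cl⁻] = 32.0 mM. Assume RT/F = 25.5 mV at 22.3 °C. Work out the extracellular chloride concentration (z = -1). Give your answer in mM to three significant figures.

Nernst: E = (25.5/-1) · ln([out]/[in]), so ln([out]/[in]) = -36.0 × -1 / 25.5 = 1.4118.
[out]/[in] = e^(1.4118) = 4.103.
[out] = 4.103 × 32.0 = 131.3 mM.

131 mM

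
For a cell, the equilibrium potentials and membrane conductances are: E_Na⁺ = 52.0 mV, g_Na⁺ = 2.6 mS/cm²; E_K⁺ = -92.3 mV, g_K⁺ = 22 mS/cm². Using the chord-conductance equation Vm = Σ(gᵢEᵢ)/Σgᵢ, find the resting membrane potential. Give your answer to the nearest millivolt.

-77 mV

Σ gᵢEᵢ = 2.6·(52.0) + 22·(-92.3) = -1895.40
Σ gᵢ = 2.6 + 22 = 24.6
Vm = -1895.40 / 24.6 = -77.05 mV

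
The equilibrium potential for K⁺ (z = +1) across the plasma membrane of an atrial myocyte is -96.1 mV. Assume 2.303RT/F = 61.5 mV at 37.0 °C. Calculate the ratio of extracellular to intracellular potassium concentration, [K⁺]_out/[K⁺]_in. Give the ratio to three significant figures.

log₁₀([out]/[in]) = E·z/(61.5) = -96.1 × 1 / 61.5 = -1.5626
[out]/[in] = 10^(-1.5626) = 0.02738

0.0274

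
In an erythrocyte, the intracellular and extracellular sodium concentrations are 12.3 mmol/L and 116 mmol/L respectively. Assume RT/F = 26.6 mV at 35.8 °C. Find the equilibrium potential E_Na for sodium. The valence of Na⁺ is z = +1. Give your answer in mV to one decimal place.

59.7 mV

E = (26.6/z) · ln([Na⁺]_out/[Na⁺]_in) with z = +1.
= (26.6/1) · ln(116/12.3) = 26.60 · ln(9.431)
= 26.60 · (2.2440) = 59.69 mV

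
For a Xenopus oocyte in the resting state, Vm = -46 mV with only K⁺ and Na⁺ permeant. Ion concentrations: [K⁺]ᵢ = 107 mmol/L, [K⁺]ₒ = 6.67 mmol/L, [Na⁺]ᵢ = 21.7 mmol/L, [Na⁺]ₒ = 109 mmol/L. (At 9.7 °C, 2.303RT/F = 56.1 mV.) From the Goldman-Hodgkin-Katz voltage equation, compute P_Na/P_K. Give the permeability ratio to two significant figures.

Let α = P_Na/P_K. GHK: Vm = 56.1·log₁₀[(Kₒ + α·Naₒ)/(Kᵢ + α·Naᵢ)].
10^(Vm/56.1) = 10^(-46.0/56.1) = 0.15137
So 0.15137·(Kᵢ + α·Naᵢ) = Kₒ + α·Naₒ → α = (0.15137·107.0 − 6.67) / (109.0 − 0.15137·21.7)
α = (16.2 − 6.67) / (109.0 − 3.285) = 9.526/105.7 = 0.09011

0.090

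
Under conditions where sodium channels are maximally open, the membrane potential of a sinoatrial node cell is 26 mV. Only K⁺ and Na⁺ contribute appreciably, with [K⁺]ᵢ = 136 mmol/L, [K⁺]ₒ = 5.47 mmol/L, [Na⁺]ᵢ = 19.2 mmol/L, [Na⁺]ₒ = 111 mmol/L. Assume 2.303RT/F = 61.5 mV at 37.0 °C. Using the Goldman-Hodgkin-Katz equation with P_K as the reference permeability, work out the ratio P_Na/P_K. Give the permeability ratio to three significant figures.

5.89

Let α = P_Na/P_K. GHK: Vm = 61.5·log₁₀[(Kₒ + α·Naₒ)/(Kᵢ + α·Naᵢ)].
10^(Vm/61.5) = 10^(26.0/61.5) = 2.6471
So 2.6471·(Kᵢ + α·Naᵢ) = Kₒ + α·Naₒ → α = (2.6471·136.0 − 5.47) / (111.0 − 2.6471·19.2)
α = (360 − 5.47) / (111.0 − 50.82) = 354.5/60.18 = 5.892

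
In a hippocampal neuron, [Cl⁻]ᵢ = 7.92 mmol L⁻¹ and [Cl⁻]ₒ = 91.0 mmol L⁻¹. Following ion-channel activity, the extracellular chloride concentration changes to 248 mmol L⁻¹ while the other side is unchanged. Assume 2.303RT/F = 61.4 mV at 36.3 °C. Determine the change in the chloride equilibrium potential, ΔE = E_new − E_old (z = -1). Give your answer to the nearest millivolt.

-27 mV

E_old = (61.4/-1)·log₁₀(91.0/7.92) = -65.10 mV
E_new = (61.4/-1)·log₁₀(248/7.92) = -91.84 mV
ΔE = -91.84 − (-65.10) = -26.73 mV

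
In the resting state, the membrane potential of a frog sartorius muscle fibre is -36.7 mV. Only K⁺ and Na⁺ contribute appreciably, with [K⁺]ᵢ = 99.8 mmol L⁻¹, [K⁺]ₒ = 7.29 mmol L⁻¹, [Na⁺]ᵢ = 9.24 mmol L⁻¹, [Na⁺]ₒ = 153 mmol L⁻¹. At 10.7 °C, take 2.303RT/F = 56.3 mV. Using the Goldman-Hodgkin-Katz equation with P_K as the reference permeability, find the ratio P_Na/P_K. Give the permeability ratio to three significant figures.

Let α = P_Na/P_K. GHK: Vm = 56.3·log₁₀[(Kₒ + α·Naₒ)/(Kᵢ + α·Naᵢ)].
10^(Vm/56.3) = 10^(-36.7/56.3) = 0.22291
So 0.22291·(Kᵢ + α·Naᵢ) = Kₒ + α·Naₒ → α = (0.22291·99.8 − 7.29) / (153.0 − 0.22291·9.24)
α = (22.25 − 7.29) / (153.0 − 2.06) = 14.96/150.9 = 0.09909

0.0991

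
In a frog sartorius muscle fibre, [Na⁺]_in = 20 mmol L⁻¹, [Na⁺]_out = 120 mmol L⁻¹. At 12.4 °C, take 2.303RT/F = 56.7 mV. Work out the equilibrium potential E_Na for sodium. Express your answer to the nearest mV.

44 mV

E = (56.7/z) · log₁₀([Na⁺]_out/[Na⁺]_in) with z = +1.
= (56.7/1) · log₁₀(120/20) = 56.70 · log₁₀(6)
= 56.70 · (0.7782) = 44.12 mV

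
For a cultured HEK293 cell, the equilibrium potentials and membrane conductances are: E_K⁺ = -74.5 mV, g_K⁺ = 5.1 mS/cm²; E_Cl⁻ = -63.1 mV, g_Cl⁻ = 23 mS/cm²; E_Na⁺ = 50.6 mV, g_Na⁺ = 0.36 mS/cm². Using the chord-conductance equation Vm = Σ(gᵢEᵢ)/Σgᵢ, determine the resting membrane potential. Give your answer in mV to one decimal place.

Σ gᵢEᵢ = 5.1·(-74.5) + 23·(-63.1) + 0.36·(50.6) = -1813.03
Σ gᵢ = 5.1 + 23 + 0.36 = 28.46
Vm = -1813.03 / 28.46 = -63.70 mV

-63.7 mV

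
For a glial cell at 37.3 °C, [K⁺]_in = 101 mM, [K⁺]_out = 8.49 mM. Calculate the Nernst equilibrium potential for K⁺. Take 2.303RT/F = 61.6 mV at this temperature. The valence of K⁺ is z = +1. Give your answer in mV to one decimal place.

-66.2 mV

E = (61.6/z) · log₁₀([K⁺]_out/[K⁺]_in) with z = +1.
= (61.6/1) · log₁₀(8.49/101) = 61.60 · log₁₀(0.08406)
= 61.60 · (-1.0754) = -66.25 mV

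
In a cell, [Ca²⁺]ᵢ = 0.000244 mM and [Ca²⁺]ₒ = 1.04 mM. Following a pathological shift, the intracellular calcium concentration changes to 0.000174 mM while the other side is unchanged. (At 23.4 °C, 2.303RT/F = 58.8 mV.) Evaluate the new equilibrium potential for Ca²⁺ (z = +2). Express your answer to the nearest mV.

111 mV

After the shift: [Ca²⁺]_out = 1.04, [Ca²⁺]_in = 0.000174 mM.
E_new = (58.8/2)·log₁₀(1.04/0.000174) = 29.40 · (3.7765) = 111.03 mV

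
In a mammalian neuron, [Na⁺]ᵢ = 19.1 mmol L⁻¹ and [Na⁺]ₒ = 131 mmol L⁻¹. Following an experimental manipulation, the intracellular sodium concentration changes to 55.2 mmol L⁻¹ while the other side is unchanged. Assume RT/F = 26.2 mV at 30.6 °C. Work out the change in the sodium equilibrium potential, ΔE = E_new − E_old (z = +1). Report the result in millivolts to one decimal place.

E_old = (26.2/1)·ln(131/19.1) = 50.45 mV
E_new = (26.2/1)·ln(131/55.2) = 22.64 mV
ΔE = 22.64 − (50.45) = -27.81 mV

-27.8 mV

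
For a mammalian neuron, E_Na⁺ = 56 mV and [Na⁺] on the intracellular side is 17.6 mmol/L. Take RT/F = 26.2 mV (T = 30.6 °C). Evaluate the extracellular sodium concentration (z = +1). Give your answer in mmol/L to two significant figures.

150 mmol/L

Nernst: E = (26.2/1) · ln([out]/[in]), so ln([out]/[in]) = 56.0 × 1 / 26.2 = 2.1374.
[out]/[in] = e^(2.1374) = 8.477.
[out] = 8.477 × 17.6 = 149.2 mmol/L.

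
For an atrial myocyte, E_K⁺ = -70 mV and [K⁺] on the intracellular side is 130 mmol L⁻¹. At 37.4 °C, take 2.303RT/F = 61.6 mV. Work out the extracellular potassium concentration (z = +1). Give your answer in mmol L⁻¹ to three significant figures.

Nernst: E = (61.6/1) · log₁₀([out]/[in]), so log₁₀([out]/[in]) = -70.0 × 1 / 61.6 = -1.1364.
[out]/[in] = 10^(-1.1364) = 0.07305.
[out] = 0.07305 × 130 = 9.497 mmol L⁻¹.

9.50 mmol L⁻¹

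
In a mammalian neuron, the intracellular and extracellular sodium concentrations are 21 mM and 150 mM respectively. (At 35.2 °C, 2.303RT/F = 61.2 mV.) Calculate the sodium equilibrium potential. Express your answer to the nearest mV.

E = (61.2/z) · log₁₀([Na⁺]_out/[Na⁺]_in) with z = +1.
= (61.2/1) · log₁₀(150/21) = 61.20 · log₁₀(7.143)
= 61.20 · (0.8539) = 52.26 mV

52 mV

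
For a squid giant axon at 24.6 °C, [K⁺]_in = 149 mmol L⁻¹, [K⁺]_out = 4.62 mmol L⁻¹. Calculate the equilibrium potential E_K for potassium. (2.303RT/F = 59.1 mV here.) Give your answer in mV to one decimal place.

-89.2 mV

E = (59.1/z) · log₁₀([K⁺]_out/[K⁺]_in) with z = +1.
= (59.1/1) · log₁₀(4.62/149) = 59.10 · log₁₀(0.03101)
= 59.10 · (-1.5085) = -89.15 mV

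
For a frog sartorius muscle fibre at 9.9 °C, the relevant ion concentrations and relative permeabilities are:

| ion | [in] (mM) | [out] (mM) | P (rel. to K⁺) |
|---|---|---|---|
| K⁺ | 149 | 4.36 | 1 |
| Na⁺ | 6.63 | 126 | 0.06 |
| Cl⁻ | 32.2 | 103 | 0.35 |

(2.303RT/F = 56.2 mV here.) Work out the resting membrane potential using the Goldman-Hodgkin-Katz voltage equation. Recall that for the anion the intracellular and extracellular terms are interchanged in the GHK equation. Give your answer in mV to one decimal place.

-50.7 mV

Vm = 56.2 · log₁₀[(Σ P·[cation]ₒ + Σ P·[anion]ᵢ) / (Σ P·[cation]ᵢ + Σ P·[anion]ₒ)]
Numerator = 1×4.36 + 0.06×126 + 0.35×32.2 = 23.19
Denominator = 1×149 + 0.06×6.63 + 0.35×103 = 185.4
Vm = 56.2 · log₁₀(0.12505) = 56.2 × (-0.9029) = -50.74 mV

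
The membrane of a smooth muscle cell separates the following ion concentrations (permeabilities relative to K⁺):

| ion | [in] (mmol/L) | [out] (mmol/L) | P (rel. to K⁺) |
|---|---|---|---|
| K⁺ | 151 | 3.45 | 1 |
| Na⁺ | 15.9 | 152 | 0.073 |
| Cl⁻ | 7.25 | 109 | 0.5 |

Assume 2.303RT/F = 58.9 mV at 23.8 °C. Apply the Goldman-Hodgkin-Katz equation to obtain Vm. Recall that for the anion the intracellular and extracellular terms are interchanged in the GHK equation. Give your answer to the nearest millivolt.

Vm = 58.9 · log₁₀[(Σ P·[cation]ₒ + Σ P·[anion]ᵢ) / (Σ P·[cation]ᵢ + Σ P·[anion]ₒ)]
Numerator = 1×3.45 + 0.073×152 + 0.5×7.25 = 18.17
Denominator = 1×151 + 0.073×15.9 + 0.5×109 = 206.7
Vm = 58.9 · log₁₀(0.087927) = 58.9 × (-1.0559) = -62.19 mV

-62 mV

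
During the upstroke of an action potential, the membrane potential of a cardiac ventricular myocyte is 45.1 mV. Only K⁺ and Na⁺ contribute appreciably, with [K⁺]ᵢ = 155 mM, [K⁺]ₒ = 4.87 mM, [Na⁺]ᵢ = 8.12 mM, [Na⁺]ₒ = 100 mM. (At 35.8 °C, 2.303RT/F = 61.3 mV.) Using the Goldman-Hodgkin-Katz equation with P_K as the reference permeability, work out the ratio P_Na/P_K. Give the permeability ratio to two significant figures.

15

Let α = P_Na/P_K. GHK: Vm = 61.3·log₁₀[(Kₒ + α·Naₒ)/(Kᵢ + α·Naᵢ)].
10^(Vm/61.3) = 10^(45.1/61.3) = 5.4416
So 5.4416·(Kᵢ + α·Naᵢ) = Kₒ + α·Naₒ → α = (5.4416·155.0 − 4.87) / (100.0 − 5.4416·8.12)
α = (843.4 − 4.87) / (100.0 − 44.19) = 838.6/55.81 = 15.02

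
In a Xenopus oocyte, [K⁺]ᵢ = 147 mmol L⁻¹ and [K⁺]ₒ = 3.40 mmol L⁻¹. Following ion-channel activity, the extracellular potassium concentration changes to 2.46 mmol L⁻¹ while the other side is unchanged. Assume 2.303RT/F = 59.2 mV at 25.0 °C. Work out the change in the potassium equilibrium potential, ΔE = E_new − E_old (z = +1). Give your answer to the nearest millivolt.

-8 mV

E_old = (59.2/1)·log₁₀(3.40/147) = -96.84 mV
E_new = (59.2/1)·log₁₀(2.46/147) = -105.16 mV
ΔE = -105.16 − (-96.84) = -8.32 mV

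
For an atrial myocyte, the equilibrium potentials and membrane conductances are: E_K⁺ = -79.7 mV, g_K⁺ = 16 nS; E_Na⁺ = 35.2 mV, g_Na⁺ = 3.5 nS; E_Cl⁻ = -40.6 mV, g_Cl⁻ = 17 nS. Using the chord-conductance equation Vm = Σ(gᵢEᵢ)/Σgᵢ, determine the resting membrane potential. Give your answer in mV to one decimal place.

-50.5 mV

Σ gᵢEᵢ = 16·(-79.7) + 3.5·(35.2) + 17·(-40.6) = -1842.20
Σ gᵢ = 16 + 3.5 + 17 = 36.5
Vm = -1842.20 / 36.5 = -50.47 mV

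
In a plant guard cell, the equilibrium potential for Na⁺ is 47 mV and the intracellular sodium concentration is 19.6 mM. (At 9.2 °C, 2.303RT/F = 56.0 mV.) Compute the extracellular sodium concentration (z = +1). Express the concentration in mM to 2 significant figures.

Nernst: E = (56.0/1) · log₁₀([out]/[in]), so log₁₀([out]/[in]) = 47.0 × 1 / 56.0 = 0.8393.
[out]/[in] = 10^(0.8393) = 6.907.
[out] = 6.907 × 19.6 = 135.4 mM.

140 mM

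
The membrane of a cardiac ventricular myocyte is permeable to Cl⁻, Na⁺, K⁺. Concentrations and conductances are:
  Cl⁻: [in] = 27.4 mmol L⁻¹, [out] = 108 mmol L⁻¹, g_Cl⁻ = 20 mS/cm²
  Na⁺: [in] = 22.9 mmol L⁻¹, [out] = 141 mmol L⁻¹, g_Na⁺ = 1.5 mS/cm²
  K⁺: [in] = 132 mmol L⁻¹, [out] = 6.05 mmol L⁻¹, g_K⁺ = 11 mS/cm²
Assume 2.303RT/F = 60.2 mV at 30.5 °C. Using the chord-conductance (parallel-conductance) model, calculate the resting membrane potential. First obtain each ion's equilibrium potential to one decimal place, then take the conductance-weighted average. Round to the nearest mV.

E_Cl⁻ = (60.2/-1)·log₁₀(108/27.4) = -35.9 mV
E_Na⁺ = (60.2/1)·log₁₀(141/22.9) = 47.5 mV
E_K⁺ = (60.2/1)·log₁₀(6.05/132) = -80.6 mV
Vm = (Σ gᵢEᵢ)/(Σ gᵢ) = (20·-35.9 + 1.5·47.5 + 11·-80.6) / (20 + 1.5 + 11)
= -1533.35 / 32.5 = -47.18 mV

-47 mV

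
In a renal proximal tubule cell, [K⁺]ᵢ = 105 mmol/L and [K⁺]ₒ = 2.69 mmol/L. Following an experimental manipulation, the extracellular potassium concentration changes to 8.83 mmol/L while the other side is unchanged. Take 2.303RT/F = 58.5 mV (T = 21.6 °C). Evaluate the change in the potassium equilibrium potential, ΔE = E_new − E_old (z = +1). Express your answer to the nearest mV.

30 mV

E_old = (58.5/1)·log₁₀(2.69/105) = -93.10 mV
E_new = (58.5/1)·log₁₀(8.83/105) = -62.90 mV
ΔE = -62.90 − (-93.10) = 30.20 mV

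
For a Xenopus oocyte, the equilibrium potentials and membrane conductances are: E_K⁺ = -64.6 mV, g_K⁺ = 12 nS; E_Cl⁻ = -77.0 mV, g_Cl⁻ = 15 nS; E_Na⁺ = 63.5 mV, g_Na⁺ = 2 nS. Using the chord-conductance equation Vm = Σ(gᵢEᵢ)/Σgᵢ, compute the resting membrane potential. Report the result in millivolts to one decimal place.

-62.2 mV

Σ gᵢEᵢ = 12·(-64.6) + 15·(-77.0) + 2·(63.5) = -1803.20
Σ gᵢ = 12 + 15 + 2 = 29
Vm = -1803.20 / 29 = -62.18 mV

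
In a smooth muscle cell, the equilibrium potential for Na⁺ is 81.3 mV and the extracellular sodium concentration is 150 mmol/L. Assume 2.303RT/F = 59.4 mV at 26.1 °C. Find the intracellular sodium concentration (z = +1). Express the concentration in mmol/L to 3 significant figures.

Nernst: E = (59.4/1) · log₁₀([out]/[in]), so log₁₀([out]/[in]) = 81.3 × 1 / 59.4 = 1.3687.
[out]/[in] = 10^(1.3687) = 23.37.
[in] = 150 / 23.37 = 6.418 mmol/L.

6.42 mmol/L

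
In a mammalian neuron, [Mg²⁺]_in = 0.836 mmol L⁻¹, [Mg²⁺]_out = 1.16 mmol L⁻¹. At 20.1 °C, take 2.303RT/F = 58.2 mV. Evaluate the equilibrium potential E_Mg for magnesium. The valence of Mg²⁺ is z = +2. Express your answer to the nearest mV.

4 mV

E = (58.2/z) · log₁₀([Mg²⁺]_out/[Mg²⁺]_in) with z = +2.
= (58.2/2) · log₁₀(1.16/0.836) = 29.10 · log₁₀(1.388)
= 29.10 · (0.1423) = 4.14 mV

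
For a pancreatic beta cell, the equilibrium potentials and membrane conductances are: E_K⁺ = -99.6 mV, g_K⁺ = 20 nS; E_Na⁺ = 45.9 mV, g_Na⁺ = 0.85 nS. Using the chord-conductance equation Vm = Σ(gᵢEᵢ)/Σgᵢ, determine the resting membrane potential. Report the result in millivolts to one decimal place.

Σ gᵢEᵢ = 20·(-99.6) + 0.85·(45.9) = -1952.98
Σ gᵢ = 20 + 0.85 = 20.85
Vm = -1952.98 / 20.85 = -93.67 mV

-93.7 mV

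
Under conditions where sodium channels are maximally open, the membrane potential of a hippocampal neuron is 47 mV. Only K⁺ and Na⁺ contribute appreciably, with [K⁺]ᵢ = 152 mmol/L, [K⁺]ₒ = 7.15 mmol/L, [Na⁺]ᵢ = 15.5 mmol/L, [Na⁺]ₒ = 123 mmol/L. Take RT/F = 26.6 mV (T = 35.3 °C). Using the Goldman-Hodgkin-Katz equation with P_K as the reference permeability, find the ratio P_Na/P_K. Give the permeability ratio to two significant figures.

27

Let α = P_Na/P_K. GHK: Vm = 26.6·ln[(Kₒ + α·Naₒ)/(Kᵢ + α·Naᵢ)].
e^(Vm/26.6) = e^(47.0/26.6) = 5.8528
So 5.8528·(Kᵢ + α·Naᵢ) = Kₒ + α·Naₒ → α = (5.8528·152.0 − 7.15) / (123.0 − 5.8528·15.5)
α = (889.6 − 7.15) / (123.0 − 90.72) = 882.5/32.28 = 27.34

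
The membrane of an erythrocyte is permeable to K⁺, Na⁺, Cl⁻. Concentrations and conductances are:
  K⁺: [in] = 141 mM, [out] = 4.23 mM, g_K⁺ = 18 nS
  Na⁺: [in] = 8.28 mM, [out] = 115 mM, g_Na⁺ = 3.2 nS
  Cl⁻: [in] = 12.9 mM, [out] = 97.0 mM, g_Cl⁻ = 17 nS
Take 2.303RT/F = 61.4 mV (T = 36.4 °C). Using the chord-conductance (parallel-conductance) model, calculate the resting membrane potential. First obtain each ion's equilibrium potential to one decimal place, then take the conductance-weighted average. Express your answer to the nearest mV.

E_K⁺ = (61.4/1)·log₁₀(4.23/141) = -93.5 mV
E_Na⁺ = (61.4/1)·log₁₀(115/8.28) = 70.2 mV
E_Cl⁻ = (61.4/-1)·log₁₀(97.0/12.9) = -53.8 mV
Vm = (Σ gᵢEᵢ)/(Σ gᵢ) = (18·-93.5 + 3.2·70.2 + 17·-53.8) / (18 + 3.2 + 17)
= -2372.96 / 38.2 = -62.12 mV

-62 mV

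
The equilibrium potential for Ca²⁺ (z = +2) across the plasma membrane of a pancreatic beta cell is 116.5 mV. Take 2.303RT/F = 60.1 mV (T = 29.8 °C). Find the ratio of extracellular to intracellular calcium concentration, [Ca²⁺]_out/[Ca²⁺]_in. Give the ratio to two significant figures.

log₁₀([out]/[in]) = E·z/(60.1) = 116.5 × 2 / 60.1 = 3.8769
[out]/[in] = 10^(3.8769) = 7531

7500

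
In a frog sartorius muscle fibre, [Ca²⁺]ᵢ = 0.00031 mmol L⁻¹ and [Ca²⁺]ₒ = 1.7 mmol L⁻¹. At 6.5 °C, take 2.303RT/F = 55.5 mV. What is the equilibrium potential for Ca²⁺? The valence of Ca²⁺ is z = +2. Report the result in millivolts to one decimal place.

E = (55.5/z) · log₁₀([Ca²⁺]_out/[Ca²⁺]_in) with z = +2.
= (55.5/2) · log₁₀(1.7/0.00031) = 27.75 · log₁₀(5484)
= 27.75 · (3.7391) = 103.76 mV

103.8 mV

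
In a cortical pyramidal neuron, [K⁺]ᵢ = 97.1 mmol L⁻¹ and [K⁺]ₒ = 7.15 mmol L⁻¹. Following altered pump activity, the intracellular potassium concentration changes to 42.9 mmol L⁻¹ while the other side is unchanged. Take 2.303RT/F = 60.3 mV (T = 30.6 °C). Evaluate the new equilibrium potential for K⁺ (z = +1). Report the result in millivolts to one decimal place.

-46.9 mV

After the shift: [K⁺]_out = 7.15, [K⁺]_in = 42.9 mmol L⁻¹.
E_new = (60.3/1)·log₁₀(7.15/42.9) = 60.30 · (-0.7782) = -46.92 mV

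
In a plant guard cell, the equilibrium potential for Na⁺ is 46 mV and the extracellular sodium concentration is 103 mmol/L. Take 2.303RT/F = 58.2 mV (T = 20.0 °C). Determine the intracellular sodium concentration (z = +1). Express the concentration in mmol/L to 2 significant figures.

Nernst: E = (58.2/1) · log₁₀([out]/[in]), so log₁₀([out]/[in]) = 46.0 × 1 / 58.2 = 0.7904.
[out]/[in] = 10^(0.7904) = 6.171.
[in] = 103 / 6.171 = 16.69 mmol/L.

17 mmol/L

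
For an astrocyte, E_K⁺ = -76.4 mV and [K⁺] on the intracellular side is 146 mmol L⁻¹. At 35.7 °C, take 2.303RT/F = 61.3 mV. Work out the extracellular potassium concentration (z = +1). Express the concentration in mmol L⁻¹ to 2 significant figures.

8.3 mmol L⁻¹

Nernst: E = (61.3/1) · log₁₀([out]/[in]), so log₁₀([out]/[in]) = -76.4 × 1 / 61.3 = -1.2463.
[out]/[in] = 10^(-1.2463) = 0.05671.
[out] = 0.05671 × 146 = 8.28 mmol L⁻¹.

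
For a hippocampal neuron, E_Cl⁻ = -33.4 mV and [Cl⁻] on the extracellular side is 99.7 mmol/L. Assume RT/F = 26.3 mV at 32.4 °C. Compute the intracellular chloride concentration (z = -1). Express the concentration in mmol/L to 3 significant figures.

Nernst: E = (26.3/-1) · ln([out]/[in]), so ln([out]/[in]) = -33.4 × -1 / 26.3 = 1.2700.
[out]/[in] = e^(1.2700) = 3.561.
[in] = 99.7 / 3.561 = 28 mmol/L.

28.0 mmol/L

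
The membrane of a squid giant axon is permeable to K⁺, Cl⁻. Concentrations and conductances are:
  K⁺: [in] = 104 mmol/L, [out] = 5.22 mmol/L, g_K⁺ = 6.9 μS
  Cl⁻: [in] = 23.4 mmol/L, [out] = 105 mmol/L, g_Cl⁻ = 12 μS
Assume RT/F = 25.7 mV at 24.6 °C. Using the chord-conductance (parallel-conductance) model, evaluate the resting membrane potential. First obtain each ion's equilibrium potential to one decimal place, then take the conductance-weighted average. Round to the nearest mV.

E_K⁺ = (25.7/1)·ln(5.22/104) = -76.9 mV
E_Cl⁻ = (25.7/-1)·ln(105/23.4) = -38.6 mV
Vm = (Σ gᵢEᵢ)/(Σ gᵢ) = (6.9·-76.9 + 12·-38.6) / (6.9 + 12)
= -993.81 / 18.9 = -52.58 mV

-53 mV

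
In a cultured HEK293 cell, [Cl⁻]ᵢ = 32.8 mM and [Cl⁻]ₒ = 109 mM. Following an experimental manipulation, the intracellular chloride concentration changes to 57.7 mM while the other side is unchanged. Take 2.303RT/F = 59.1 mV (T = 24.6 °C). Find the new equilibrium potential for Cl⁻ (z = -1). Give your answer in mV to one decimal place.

After the shift: [Cl⁻]_out = 109, [Cl⁻]_in = 57.7 mM.
E_new = (59.1/-1)·log₁₀(109/57.7) = -59.10 · (0.2763) = -16.33 mV

-16.3 mV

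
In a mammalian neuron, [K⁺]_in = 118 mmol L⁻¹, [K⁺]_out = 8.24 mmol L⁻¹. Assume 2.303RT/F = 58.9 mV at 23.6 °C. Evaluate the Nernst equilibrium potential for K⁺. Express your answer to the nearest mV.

-68 mV

E = (58.9/z) · log₁₀([K⁺]_out/[K⁺]_in) with z = +1.
= (58.9/1) · log₁₀(8.24/118) = 58.90 · log₁₀(0.06983)
= 58.90 · (-1.1560) = -68.09 mV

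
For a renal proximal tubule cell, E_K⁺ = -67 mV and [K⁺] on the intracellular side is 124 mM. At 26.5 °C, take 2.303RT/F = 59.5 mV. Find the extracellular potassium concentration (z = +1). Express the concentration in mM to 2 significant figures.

Nernst: E = (59.5/1) · log₁₀([out]/[in]), so log₁₀([out]/[in]) = -67.0 × 1 / 59.5 = -1.1261.
[out]/[in] = 10^(-1.1261) = 0.07481.
[out] = 0.07481 × 124 = 9.276 mM.

9.3 mM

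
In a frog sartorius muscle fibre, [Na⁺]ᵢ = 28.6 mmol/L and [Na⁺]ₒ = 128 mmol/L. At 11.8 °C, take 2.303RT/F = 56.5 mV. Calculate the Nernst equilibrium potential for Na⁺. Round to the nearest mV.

37 mV

E = (56.5/z) · log₁₀([Na⁺]_out/[Na⁺]_in) with z = +1.
= (56.5/1) · log₁₀(128/28.6) = 56.50 · log₁₀(4.476)
= 56.50 · (0.6508) = 36.77 mV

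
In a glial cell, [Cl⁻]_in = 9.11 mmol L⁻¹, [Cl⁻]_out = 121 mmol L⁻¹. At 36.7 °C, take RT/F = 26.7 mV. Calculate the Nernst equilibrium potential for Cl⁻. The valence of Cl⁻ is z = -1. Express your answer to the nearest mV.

-69 mV

E = (26.7/z) · ln([Cl⁻]_out/[Cl⁻]_in) with z = -1.
For an anion, dividing by z = -1 reverses the sign.
= (26.7/-1) · ln(121/9.11) = -26.70 · ln(13.28)
= -26.70 · (2.5864) = -69.06 mV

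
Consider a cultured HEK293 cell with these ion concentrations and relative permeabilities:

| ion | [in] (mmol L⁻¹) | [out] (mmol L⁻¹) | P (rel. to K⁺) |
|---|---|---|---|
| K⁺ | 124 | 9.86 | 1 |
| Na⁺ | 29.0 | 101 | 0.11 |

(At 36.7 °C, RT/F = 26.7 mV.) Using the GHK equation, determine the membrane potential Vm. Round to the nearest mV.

-48 mV

Vm = 26.7 · ln[(Σ P·[cation]ₒ + Σ P·[anion]ᵢ) / (Σ P·[cation]ᵢ + Σ P·[anion]ₒ)]
Numerator = 1×9.86 + 0.11×101 = 20.97
Denominator = 1×124 + 0.11×29.0 = 127.2
Vm = 26.7 · ln(0.16487) = 26.7 × (-1.8026) = -48.13 mV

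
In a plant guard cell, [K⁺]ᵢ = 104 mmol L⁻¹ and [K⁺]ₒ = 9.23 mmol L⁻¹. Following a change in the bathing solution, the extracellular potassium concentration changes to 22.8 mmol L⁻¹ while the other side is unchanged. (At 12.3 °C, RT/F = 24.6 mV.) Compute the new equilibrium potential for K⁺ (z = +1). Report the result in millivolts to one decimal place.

-37.3 mV

After the shift: [K⁺]_out = 22.8, [K⁺]_in = 104 mmol L⁻¹.
E_new = (24.6/1)·ln(22.8/104) = 24.60 · (-1.5176) = -37.33 mV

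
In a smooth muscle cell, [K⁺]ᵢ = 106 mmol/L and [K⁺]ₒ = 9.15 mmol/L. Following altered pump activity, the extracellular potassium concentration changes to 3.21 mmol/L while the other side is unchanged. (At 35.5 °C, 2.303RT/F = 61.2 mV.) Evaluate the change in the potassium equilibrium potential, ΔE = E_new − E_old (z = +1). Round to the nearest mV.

E_old = (61.2/1)·log₁₀(9.15/106) = -65.11 mV
E_new = (61.2/1)·log₁₀(3.21/106) = -92.95 mV
ΔE = -92.95 − (-65.11) = -27.84 mV

-28 mV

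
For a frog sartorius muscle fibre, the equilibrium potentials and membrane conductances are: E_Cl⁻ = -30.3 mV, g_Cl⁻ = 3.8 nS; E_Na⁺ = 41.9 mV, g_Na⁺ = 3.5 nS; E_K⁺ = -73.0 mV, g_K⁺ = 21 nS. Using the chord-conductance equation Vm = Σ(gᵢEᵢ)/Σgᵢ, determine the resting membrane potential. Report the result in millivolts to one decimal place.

Σ gᵢEᵢ = 3.8·(-30.3) + 3.5·(41.9) + 21·(-73.0) = -1501.49
Σ gᵢ = 3.8 + 3.5 + 21 = 28.3
Vm = -1501.49 / 28.3 = -53.06 mV

-53.1 mV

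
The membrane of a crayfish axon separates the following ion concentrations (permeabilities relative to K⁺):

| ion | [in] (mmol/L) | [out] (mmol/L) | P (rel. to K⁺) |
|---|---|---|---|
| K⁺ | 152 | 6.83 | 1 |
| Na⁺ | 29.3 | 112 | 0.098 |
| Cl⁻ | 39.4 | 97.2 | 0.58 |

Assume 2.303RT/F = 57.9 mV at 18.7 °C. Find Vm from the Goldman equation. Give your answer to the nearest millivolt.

Vm = 57.9 · log₁₀[(Σ P·[cation]ₒ + Σ P·[anion]ᵢ) / (Σ P·[cation]ᵢ + Σ P·[anion]ₒ)]
Numerator = 1×6.83 + 0.098×112 + 0.58×39.4 = 40.66
Denominator = 1×152 + 0.098×29.3 + 0.58×97.2 = 211.2
Vm = 57.9 · log₁₀(0.19247) = 57.9 × (-0.7156) = -41.44 mV

-41 mV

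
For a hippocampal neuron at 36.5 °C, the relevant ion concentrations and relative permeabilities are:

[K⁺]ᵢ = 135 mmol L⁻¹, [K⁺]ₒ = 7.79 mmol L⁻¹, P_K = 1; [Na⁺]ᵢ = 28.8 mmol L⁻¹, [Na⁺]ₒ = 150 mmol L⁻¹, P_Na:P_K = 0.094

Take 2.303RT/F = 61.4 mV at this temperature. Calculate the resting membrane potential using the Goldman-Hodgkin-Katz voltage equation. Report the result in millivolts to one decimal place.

-49.0 mV

Vm = 61.4 · log₁₀[(Σ P·[cation]ₒ + Σ P·[anion]ᵢ) / (Σ P·[cation]ᵢ + Σ P·[anion]ₒ)]
Numerator = 1×7.79 + 0.094×150 = 21.89
Denominator = 1×135 + 0.094×28.8 = 137.7
Vm = 61.4 · log₁₀(0.15896) = 61.4 × (-0.7987) = -49.04 mV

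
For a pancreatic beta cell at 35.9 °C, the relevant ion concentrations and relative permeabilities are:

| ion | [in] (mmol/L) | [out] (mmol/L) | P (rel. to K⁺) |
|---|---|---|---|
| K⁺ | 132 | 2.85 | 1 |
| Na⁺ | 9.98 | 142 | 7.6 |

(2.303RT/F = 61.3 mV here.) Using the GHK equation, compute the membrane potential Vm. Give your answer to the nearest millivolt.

Vm = 61.3 · log₁₀[(Σ P·[cation]ₒ + Σ P·[anion]ᵢ) / (Σ P·[cation]ᵢ + Σ P·[anion]ₒ)]
Numerator = 1×2.85 + 7.6×142 = 1082
Denominator = 1×132 + 7.6×9.98 = 207.8
Vm = 61.3 · log₁₀(5.206) = 61.3 × (0.7165) = 43.92 mV

44 mV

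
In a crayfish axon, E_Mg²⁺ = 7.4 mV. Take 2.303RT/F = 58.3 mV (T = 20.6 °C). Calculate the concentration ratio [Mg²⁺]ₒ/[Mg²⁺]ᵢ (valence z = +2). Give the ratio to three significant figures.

1.79

log₁₀([out]/[in]) = E·z/(58.3) = 7.4 × 2 / 58.3 = 0.2539
[out]/[in] = 10^(0.2539) = 1.794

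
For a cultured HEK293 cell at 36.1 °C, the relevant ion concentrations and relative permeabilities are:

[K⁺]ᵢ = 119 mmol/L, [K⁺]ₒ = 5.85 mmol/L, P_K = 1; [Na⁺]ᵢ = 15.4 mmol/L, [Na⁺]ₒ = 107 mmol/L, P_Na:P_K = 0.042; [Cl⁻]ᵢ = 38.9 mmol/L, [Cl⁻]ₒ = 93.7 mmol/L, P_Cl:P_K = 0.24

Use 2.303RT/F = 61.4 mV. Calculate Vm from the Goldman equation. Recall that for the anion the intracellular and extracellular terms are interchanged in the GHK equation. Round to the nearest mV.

-53 mV

Vm = 61.4 · log₁₀[(Σ P·[cation]ₒ + Σ P·[anion]ᵢ) / (Σ P·[cation]ᵢ + Σ P·[anion]ₒ)]
Numerator = 1×5.85 + 0.042×107 + 0.24×38.9 = 19.68
Denominator = 1×119 + 0.042×15.4 + 0.24×93.7 = 142.1
Vm = 61.4 · log₁₀(0.13846) = 61.4 × (-0.8587) = -52.72 mV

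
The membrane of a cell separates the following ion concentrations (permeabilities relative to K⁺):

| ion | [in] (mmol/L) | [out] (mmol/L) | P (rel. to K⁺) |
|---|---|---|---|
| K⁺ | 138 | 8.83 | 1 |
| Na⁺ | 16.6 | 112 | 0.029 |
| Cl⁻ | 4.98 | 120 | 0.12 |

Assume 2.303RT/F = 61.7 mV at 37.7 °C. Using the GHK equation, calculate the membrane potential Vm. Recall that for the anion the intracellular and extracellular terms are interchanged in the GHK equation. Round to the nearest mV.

Vm = 61.7 · log₁₀[(Σ P·[cation]ₒ + Σ P·[anion]ᵢ) / (Σ P·[cation]ᵢ + Σ P·[anion]ₒ)]
Numerator = 1×8.83 + 0.029×112 + 0.12×4.98 = 12.68
Denominator = 1×138 + 0.029×16.6 + 0.12×120 = 152.9
Vm = 61.7 · log₁₀(0.082911) = 61.7 × (-1.0814) = -66.72 mV

-67 mV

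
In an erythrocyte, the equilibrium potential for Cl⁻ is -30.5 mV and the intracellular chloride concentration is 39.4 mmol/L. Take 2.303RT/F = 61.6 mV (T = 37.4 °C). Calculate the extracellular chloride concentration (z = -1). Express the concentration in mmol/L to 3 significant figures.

Nernst: E = (61.6/-1) · log₁₀([out]/[in]), so log₁₀([out]/[in]) = -30.5 × -1 / 61.6 = 0.4951.
[out]/[in] = 10^(0.4951) = 3.127.
[out] = 3.127 × 39.4 = 123.2 mmol/L.

123 mmol/L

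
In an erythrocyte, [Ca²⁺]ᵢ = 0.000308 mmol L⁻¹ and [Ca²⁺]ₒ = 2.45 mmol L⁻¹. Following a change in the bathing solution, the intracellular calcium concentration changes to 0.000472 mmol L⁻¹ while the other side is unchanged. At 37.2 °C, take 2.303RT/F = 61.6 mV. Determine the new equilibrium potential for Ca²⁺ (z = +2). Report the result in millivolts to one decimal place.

After the shift: [Ca²⁺]_out = 2.45, [Ca²⁺]_in = 0.000472 mmol L⁻¹.
E_new = (61.6/2)·log₁₀(2.45/0.000472) = 30.80 · (3.7152) = 114.43 mV

114.4 mV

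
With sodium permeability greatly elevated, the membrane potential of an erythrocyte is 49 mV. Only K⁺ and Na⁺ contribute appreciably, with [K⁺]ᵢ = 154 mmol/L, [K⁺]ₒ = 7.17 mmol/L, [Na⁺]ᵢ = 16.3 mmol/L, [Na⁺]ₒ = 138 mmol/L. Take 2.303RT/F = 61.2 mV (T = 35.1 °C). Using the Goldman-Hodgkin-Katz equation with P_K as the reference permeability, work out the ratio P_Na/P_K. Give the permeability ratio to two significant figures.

28

Let α = P_Na/P_K. GHK: Vm = 61.2·log₁₀[(Kₒ + α·Naₒ)/(Kᵢ + α·Naᵢ)].
10^(Vm/61.2) = 10^(49.0/61.2) = 6.3191
So 6.3191·(Kᵢ + α·Naᵢ) = Kₒ + α·Naₒ → α = (6.3191·154.0 − 7.17) / (138.0 − 6.3191·16.3)
α = (973.1 − 7.17) / (138.0 − 103) = 966/35 = 27.6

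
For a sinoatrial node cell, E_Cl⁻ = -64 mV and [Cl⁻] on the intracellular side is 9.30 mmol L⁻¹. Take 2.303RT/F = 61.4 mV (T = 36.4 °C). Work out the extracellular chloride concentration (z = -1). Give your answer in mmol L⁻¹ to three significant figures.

103 mmol L⁻¹

Nernst: E = (61.4/-1) · log₁₀([out]/[in]), so log₁₀([out]/[in]) = -64.0 × -1 / 61.4 = 1.0423.
[out]/[in] = 10^(1.0423) = 11.02.
[out] = 11.02 × 9.30 = 102.5 mmol L⁻¹.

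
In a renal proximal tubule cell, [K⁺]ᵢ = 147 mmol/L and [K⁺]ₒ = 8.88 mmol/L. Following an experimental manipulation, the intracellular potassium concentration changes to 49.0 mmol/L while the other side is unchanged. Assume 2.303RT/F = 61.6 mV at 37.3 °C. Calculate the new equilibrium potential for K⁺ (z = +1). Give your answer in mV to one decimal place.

-45.7 mV

After the shift: [K⁺]_out = 8.88, [K⁺]_in = 49.0 mmol/L.
E_new = (61.6/1)·log₁₀(8.88/49.0) = 61.60 · (-0.7418) = -45.69 mV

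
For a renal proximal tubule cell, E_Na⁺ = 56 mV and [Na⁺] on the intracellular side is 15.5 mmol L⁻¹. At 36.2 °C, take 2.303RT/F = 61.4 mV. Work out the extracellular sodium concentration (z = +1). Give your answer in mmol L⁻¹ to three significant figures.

Nernst: E = (61.4/1) · log₁₀([out]/[in]), so log₁₀([out]/[in]) = 56.0 × 1 / 61.4 = 0.9121.
[out]/[in] = 10^(0.9121) = 8.167.
[out] = 8.167 × 15.5 = 126.6 mmol L⁻¹.

127 mmol L⁻¹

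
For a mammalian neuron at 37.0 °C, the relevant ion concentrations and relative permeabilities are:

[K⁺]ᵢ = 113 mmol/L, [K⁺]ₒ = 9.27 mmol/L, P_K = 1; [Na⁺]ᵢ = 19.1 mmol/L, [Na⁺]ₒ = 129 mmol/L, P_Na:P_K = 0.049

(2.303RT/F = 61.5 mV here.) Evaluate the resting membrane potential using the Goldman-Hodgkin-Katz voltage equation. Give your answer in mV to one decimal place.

Vm = 61.5 · log₁₀[(Σ P·[cation]ₒ + Σ P·[anion]ᵢ) / (Σ P·[cation]ᵢ + Σ P·[anion]ₒ)]
Numerator = 1×9.27 + 0.049×129 = 15.59
Denominator = 1×113 + 0.049×19.1 = 113.9
Vm = 61.5 · log₁₀(0.13684) = 61.5 × (-0.8638) = -53.12 mV

-53.1 mV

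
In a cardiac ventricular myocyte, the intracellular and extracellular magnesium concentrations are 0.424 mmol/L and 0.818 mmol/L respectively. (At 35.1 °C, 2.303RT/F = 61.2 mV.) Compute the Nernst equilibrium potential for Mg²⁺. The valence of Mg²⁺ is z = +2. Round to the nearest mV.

E = (61.2/z) · log₁₀([Mg²⁺]_out/[Mg²⁺]_in) with z = +2.
= (61.2/2) · log₁₀(0.818/0.424) = 30.60 · log₁₀(1.929)
= 30.60 · (0.2854) = 8.73 mV

9 mV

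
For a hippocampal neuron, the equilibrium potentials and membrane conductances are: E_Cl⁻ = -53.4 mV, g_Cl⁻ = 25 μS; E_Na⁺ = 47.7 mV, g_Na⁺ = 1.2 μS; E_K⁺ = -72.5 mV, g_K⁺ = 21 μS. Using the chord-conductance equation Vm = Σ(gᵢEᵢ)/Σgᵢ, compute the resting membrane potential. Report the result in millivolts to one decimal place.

Σ gᵢEᵢ = 25·(-53.4) + 1.2·(47.7) + 21·(-72.5) = -2800.26
Σ gᵢ = 25 + 1.2 + 21 = 47.2
Vm = -2800.26 / 47.2 = -59.33 mV

-59.3 mV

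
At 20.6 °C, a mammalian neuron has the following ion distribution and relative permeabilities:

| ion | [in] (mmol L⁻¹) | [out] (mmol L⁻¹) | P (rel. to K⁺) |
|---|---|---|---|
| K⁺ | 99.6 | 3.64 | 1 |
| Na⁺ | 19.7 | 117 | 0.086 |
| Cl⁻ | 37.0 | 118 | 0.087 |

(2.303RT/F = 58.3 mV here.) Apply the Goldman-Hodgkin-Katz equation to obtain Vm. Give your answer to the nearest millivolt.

Vm = 58.3 · log₁₀[(Σ P·[cation]ₒ + Σ P·[anion]ᵢ) / (Σ P·[cation]ᵢ + Σ P·[anion]ₒ)]
Numerator = 1×3.64 + 0.086×117 + 0.087×37.0 = 16.92
Denominator = 1×99.6 + 0.086×19.7 + 0.087×118 = 111.6
Vm = 58.3 · log₁₀(0.15168) = 58.3 × (-0.8191) = -47.75 mV

-48 mV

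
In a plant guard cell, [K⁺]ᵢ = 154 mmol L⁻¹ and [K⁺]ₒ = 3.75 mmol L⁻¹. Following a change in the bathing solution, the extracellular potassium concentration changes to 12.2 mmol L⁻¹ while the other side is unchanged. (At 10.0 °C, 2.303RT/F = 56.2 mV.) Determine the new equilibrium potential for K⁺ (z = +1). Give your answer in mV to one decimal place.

After the shift: [K⁺]_out = 12.2, [K⁺]_in = 154 mmol L⁻¹.
E_new = (56.2/1)·log₁₀(12.2/154) = 56.20 · (-1.1012) = -61.89 mV

-61.9 mV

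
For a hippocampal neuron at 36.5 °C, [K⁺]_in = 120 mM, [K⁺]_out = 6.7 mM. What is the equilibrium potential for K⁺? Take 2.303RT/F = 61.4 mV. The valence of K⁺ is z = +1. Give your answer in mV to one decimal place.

-76.9 mV

E = (61.4/z) · log₁₀([K⁺]_out/[K⁺]_in) with z = +1.
= (61.4/1) · log₁₀(6.7/120) = 61.40 · log₁₀(0.05583)
= 61.40 · (-1.2531) = -76.94 mV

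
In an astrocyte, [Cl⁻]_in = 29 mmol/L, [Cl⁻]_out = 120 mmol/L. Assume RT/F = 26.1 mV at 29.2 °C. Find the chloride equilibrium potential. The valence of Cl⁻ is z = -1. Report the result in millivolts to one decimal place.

E = (26.1/z) · ln([Cl⁻]_out/[Cl⁻]_in) with z = -1.
For an anion, dividing by z = -1 reverses the sign.
= (26.1/-1) · ln(120/29) = -26.10 · ln(4.138)
= -26.10 · (1.4202) = -37.07 mV

-37.1 mV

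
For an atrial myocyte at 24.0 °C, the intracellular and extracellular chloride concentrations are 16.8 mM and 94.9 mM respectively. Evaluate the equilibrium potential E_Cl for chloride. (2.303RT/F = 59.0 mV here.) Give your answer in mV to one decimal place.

-44.4 mV

E = (59.0/z) · log₁₀([Cl⁻]_out/[Cl⁻]_in) with z = -1.
For an anion, dividing by z = -1 reverses the sign.
= (59.0/-1) · log₁₀(94.9/16.8) = -59.00 · log₁₀(5.649)
= -59.00 · (0.7520) = -44.37 mV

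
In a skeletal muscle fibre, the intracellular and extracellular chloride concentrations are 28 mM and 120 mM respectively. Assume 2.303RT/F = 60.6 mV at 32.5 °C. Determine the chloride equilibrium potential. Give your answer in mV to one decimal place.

-38.3 mV

E = (60.6/z) · log₁₀([Cl⁻]_out/[Cl⁻]_in) with z = -1.
For an anion, dividing by z = -1 reverses the sign.
= (60.6/-1) · log₁₀(120/28) = -60.60 · log₁₀(4.286)
= -60.60 · (0.6320) = -38.30 mV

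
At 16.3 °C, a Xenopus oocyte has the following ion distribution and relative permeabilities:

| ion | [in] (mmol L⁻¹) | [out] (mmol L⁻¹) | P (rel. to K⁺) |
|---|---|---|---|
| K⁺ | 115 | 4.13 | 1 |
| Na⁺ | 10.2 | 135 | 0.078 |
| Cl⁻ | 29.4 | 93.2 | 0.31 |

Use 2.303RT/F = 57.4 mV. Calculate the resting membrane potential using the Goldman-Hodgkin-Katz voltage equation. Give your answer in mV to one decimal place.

Vm = 57.4 · log₁₀[(Σ P·[cation]ₒ + Σ P·[anion]ᵢ) / (Σ P·[cation]ᵢ + Σ P·[anion]ₒ)]
Numerator = 1×4.13 + 0.078×135 + 0.31×29.4 = 23.77
Denominator = 1×115 + 0.078×10.2 + 0.31×93.2 = 144.7
Vm = 57.4 · log₁₀(0.16431) = 57.4 × (-0.7843) = -45.02 mV

-45.0 mV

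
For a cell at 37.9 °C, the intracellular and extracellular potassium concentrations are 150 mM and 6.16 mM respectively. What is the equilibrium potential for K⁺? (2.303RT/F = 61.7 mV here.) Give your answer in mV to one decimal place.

-85.5 mV

E = (61.7/z) · log₁₀([K⁺]_out/[K⁺]_in) with z = +1.
= (61.7/1) · log₁₀(6.16/150) = 61.70 · log₁₀(0.04107)
= 61.70 · (-1.3865) = -85.55 mV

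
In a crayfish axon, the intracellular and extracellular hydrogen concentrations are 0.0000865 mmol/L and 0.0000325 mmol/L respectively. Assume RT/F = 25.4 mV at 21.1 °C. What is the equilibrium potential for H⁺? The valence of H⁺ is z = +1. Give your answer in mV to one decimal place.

E = (25.4/z) · ln([H⁺]_out/[H⁺]_in) with z = +1.
= (25.4/1) · ln(0.0000325/0.0000865) = 25.40 · ln(0.3757)
= 25.40 · (-0.9789) = -24.86 mV

-24.9 mV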